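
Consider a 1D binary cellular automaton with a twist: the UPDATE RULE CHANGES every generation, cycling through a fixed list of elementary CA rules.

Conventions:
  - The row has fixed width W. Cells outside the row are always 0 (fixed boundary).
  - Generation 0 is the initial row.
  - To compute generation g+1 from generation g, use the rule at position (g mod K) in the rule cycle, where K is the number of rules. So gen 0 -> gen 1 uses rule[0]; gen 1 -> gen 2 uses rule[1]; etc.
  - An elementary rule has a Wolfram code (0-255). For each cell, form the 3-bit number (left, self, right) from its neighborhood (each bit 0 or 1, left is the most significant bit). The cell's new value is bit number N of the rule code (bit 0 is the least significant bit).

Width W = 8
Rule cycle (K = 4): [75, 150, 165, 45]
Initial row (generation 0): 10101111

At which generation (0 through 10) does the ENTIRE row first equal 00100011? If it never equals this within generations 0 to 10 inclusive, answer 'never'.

Answer: never

Derivation:
Gen 0: 10101111
Gen 1 (rule 75): 00001001
Gen 2 (rule 150): 00011111
Gen 3 (rule 165): 11001110
Gen 4 (rule 45): 10001000
Gen 5 (rule 75): 00110011
Gen 6 (rule 150): 01001100
Gen 7 (rule 165): 01000001
Gen 8 (rule 45): 01011101
Gen 9 (rule 75): 10010100
Gen 10 (rule 150): 11110110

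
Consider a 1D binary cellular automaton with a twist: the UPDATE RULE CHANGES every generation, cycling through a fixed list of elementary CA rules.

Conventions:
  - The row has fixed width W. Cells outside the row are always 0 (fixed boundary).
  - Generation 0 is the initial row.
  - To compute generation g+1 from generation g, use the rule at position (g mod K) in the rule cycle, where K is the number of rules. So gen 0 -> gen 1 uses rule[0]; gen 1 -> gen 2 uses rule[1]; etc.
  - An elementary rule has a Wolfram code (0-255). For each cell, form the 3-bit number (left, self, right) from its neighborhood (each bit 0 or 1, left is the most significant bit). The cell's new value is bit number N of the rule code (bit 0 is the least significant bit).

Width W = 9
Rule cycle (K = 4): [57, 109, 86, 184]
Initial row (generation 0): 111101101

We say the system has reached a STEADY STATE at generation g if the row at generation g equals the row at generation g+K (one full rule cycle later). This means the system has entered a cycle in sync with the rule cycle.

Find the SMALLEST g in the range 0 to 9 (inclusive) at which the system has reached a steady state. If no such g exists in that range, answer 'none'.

Answer: 6

Derivation:
Gen 0: 111101101
Gen 1 (rule 57): 100011010
Gen 2 (rule 109): 101011110
Gen 3 (rule 86): 101000011
Gen 4 (rule 184): 010100010
Gen 5 (rule 57): 001011001
Gen 6 (rule 109): 101111001
Gen 7 (rule 86): 100001111
Gen 8 (rule 184): 010001110
Gen 9 (rule 57): 001101001
Gen 10 (rule 109): 101111001
Gen 11 (rule 86): 100001111
Gen 12 (rule 184): 010001110
Gen 13 (rule 57): 001101001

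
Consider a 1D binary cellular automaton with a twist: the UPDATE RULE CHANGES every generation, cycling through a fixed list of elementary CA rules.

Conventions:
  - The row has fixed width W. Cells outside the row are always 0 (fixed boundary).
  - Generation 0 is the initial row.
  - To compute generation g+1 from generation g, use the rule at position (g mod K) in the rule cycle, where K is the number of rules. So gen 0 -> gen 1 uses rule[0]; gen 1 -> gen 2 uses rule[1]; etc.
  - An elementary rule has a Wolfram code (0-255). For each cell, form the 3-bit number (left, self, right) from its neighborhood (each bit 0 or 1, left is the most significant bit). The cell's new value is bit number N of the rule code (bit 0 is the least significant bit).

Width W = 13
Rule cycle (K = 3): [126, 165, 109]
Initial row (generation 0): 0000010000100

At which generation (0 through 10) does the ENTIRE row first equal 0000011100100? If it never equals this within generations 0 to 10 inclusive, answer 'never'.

Answer: never

Derivation:
Gen 0: 0000010000100
Gen 1 (rule 126): 0000111001110
Gen 2 (rule 165): 1110010000100
Gen 3 (rule 109): 1010010110101
Gen 4 (rule 126): 1111111111111
Gen 5 (rule 165): 0111111111110
Gen 6 (rule 109): 0100000000010
Gen 7 (rule 126): 1110000000111
Gen 8 (rule 165): 0100111110010
Gen 9 (rule 109): 0100100010010
Gen 10 (rule 126): 1111110111111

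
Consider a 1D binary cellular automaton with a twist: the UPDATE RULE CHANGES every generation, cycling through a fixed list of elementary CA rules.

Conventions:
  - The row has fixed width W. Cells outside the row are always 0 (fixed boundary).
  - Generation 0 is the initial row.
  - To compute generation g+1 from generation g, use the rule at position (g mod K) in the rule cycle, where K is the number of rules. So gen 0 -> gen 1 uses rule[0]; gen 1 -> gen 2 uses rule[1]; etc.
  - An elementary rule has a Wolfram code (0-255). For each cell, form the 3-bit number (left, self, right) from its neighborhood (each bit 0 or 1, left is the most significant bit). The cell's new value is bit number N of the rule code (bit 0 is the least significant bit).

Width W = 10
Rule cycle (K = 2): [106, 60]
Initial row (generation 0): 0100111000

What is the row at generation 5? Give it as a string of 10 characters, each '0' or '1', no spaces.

Gen 0: 0100111000
Gen 1 (rule 106): 1001101000
Gen 2 (rule 60): 1101011100
Gen 3 (rule 106): 1110110100
Gen 4 (rule 60): 1001101110
Gen 5 (rule 106): 0011111010

Answer: 0011111010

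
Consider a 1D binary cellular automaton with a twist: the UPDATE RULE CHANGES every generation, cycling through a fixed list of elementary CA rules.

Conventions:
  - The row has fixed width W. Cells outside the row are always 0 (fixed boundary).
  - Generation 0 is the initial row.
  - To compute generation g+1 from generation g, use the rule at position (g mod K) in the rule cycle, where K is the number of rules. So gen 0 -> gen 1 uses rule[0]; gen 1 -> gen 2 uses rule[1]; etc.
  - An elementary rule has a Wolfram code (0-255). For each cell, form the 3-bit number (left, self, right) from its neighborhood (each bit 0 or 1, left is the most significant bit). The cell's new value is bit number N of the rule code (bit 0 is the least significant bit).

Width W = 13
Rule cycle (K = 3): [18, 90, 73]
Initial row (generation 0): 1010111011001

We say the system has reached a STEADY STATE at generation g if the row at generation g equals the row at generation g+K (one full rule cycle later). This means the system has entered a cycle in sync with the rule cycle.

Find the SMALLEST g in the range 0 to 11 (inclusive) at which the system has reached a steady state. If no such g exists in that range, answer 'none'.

Gen 0: 1010111011001
Gen 1 (rule 18): 0000000000110
Gen 2 (rule 90): 0000000001111
Gen 3 (rule 73): 1111111101001
Gen 4 (rule 18): 0000000000110
Gen 5 (rule 90): 0000000001111
Gen 6 (rule 73): 1111111101001
Gen 7 (rule 18): 0000000000110
Gen 8 (rule 90): 0000000001111
Gen 9 (rule 73): 1111111101001
Gen 10 (rule 18): 0000000000110
Gen 11 (rule 90): 0000000001111
Gen 12 (rule 73): 1111111101001
Gen 13 (rule 18): 0000000000110
Gen 14 (rule 90): 0000000001111

Answer: 1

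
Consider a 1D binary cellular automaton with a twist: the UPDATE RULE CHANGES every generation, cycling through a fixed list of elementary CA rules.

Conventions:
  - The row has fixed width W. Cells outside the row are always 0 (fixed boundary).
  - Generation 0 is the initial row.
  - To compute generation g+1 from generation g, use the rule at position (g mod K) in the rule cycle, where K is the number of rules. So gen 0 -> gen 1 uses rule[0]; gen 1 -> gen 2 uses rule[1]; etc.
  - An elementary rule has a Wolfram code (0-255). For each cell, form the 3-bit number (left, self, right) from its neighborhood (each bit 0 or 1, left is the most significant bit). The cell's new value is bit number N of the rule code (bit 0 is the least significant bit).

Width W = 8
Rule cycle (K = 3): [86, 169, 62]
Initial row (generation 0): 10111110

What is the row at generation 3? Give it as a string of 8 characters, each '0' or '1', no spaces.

Answer: 01100111

Derivation:
Gen 0: 10111110
Gen 1 (rule 86): 10000011
Gen 2 (rule 169): 00111010
Gen 3 (rule 62): 01100111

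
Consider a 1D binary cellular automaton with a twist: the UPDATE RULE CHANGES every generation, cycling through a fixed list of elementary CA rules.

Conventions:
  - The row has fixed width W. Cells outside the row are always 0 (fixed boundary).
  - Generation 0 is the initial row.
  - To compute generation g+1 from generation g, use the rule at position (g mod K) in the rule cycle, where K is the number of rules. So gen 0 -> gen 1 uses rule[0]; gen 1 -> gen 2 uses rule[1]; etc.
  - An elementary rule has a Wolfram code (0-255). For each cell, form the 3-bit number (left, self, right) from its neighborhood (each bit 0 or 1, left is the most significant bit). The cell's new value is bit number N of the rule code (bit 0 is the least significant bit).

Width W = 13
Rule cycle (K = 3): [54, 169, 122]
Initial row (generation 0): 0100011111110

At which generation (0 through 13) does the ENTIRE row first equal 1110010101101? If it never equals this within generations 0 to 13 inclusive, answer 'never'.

Gen 0: 0100011111110
Gen 1 (rule 54): 1110100000001
Gen 2 (rule 169): 1101001111100
Gen 3 (rule 122): 1110111000110
Gen 4 (rule 54): 0001000101001
Gen 5 (rule 169): 1100010010000
Gen 6 (rule 122): 1110101101000
Gen 7 (rule 54): 0001110011100
Gen 8 (rule 169): 1101100011001
Gen 9 (rule 122): 1111110111110
Gen 10 (rule 54): 0000001000001
Gen 11 (rule 169): 1111100011100
Gen 12 (rule 122): 1000110110110
Gen 13 (rule 54): 1101001001001

Answer: never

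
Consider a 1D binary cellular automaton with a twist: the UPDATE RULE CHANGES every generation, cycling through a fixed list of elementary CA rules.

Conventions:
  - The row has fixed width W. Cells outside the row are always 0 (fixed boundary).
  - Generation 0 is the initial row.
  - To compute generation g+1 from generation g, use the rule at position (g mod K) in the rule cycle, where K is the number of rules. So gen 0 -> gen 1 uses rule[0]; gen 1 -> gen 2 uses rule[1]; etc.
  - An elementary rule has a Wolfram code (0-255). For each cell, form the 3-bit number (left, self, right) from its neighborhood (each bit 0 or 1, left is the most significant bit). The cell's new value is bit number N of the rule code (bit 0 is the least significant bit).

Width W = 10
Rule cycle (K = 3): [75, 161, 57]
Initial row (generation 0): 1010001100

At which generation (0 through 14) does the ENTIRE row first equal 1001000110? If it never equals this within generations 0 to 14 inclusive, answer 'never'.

Gen 0: 1010001100
Gen 1 (rule 75): 0000111101
Gen 2 (rule 161): 1110011010
Gen 3 (rule 57): 1001010101
Gen 4 (rule 75): 0010000000
Gen 5 (rule 161): 1000111111
Gen 6 (rule 57): 0110100000
Gen 7 (rule 75): 1110001111
Gen 8 (rule 161): 0100100110
Gen 9 (rule 57): 0010010101
Gen 10 (rule 75): 1100100000
Gen 11 (rule 161): 0000001111
Gen 12 (rule 57): 1111101000
Gen 13 (rule 75): 1000100011
Gen 14 (rule 161): 0010001000

Answer: never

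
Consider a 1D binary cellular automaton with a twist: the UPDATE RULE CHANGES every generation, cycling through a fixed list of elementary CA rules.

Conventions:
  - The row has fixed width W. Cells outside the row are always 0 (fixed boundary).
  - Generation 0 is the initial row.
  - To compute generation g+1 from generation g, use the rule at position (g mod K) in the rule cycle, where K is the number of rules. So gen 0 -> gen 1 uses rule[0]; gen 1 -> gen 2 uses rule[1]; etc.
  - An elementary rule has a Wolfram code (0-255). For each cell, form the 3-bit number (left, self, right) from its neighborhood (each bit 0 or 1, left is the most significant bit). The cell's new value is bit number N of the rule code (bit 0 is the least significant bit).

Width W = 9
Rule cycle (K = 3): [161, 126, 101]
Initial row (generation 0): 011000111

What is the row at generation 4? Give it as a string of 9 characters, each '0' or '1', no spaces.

Answer: 000111100

Derivation:
Gen 0: 011000111
Gen 1 (rule 161): 000010010
Gen 2 (rule 126): 000111111
Gen 3 (rule 101): 110000001
Gen 4 (rule 161): 000111100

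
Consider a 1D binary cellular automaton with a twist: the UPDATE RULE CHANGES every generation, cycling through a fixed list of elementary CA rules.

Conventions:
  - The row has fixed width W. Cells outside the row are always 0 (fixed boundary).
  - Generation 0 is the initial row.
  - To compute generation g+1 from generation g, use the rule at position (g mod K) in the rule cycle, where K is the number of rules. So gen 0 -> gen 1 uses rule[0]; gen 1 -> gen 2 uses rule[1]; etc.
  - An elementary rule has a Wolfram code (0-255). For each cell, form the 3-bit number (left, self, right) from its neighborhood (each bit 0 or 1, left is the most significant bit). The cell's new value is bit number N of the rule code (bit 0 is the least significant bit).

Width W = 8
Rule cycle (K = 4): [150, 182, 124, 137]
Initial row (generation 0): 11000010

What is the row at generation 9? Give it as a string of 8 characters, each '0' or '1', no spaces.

Gen 0: 11000010
Gen 1 (rule 150): 00100111
Gen 2 (rule 182): 01111010
Gen 3 (rule 124): 01001111
Gen 4 (rule 137): 00001110
Gen 5 (rule 150): 00010101
Gen 6 (rule 182): 00111111
Gen 7 (rule 124): 00100001
Gen 8 (rule 137): 10001100
Gen 9 (rule 150): 11010010

Answer: 11010010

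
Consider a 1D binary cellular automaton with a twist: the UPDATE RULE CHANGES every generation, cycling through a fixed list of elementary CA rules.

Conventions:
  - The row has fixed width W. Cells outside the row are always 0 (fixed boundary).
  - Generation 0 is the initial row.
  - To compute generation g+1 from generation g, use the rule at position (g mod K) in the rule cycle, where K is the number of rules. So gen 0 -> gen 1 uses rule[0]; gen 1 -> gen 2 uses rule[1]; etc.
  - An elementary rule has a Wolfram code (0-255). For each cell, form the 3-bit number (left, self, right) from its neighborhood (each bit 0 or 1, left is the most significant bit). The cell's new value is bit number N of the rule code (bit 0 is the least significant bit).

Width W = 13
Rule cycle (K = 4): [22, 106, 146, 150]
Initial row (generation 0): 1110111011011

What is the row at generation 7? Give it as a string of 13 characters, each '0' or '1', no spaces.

Gen 0: 1110111011011
Gen 1 (rule 22): 0000000000000
Gen 2 (rule 106): 0000000000000
Gen 3 (rule 146): 0000000000000
Gen 4 (rule 150): 0000000000000
Gen 5 (rule 22): 0000000000000
Gen 6 (rule 106): 0000000000000
Gen 7 (rule 146): 0000000000000

Answer: 0000000000000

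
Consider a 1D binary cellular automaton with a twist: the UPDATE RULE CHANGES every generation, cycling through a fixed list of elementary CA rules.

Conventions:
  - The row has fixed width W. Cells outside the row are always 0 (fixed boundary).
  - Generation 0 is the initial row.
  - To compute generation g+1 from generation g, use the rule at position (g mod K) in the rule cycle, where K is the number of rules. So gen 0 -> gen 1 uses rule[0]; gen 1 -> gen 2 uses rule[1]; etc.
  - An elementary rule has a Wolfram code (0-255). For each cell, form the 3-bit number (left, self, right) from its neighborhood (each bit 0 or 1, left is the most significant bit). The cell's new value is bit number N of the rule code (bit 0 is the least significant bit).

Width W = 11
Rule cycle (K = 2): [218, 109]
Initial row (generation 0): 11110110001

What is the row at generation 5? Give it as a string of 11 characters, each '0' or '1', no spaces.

Gen 0: 11110110001
Gen 1 (rule 218): 11110111010
Gen 2 (rule 109): 10011101110
Gen 3 (rule 218): 01111101111
Gen 4 (rule 109): 01000111001
Gen 5 (rule 218): 10101111110

Answer: 10101111110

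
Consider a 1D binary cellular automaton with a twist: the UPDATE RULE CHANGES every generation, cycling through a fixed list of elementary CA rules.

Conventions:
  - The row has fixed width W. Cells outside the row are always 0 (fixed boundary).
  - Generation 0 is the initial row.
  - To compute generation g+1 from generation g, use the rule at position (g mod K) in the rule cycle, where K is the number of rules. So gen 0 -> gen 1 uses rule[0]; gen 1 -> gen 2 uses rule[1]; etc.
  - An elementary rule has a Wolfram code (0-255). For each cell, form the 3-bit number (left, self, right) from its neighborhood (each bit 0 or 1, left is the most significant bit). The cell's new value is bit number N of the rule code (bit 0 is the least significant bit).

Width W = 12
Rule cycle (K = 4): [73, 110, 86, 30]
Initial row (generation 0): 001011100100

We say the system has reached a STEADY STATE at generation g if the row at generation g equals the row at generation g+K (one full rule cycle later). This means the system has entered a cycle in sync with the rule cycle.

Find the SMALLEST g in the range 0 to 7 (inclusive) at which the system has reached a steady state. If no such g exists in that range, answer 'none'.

Answer: none

Derivation:
Gen 0: 001011100100
Gen 1 (rule 73): 100010100001
Gen 2 (rule 110): 100111100011
Gen 3 (rule 86): 111000110101
Gen 4 (rule 30): 100101100101
Gen 5 (rule 73): 000001100000
Gen 6 (rule 110): 000011100000
Gen 7 (rule 86): 000100110000
Gen 8 (rule 30): 001111101000
Gen 9 (rule 73): 101000100011
Gen 10 (rule 110): 111001100111
Gen 11 (rule 86): 001110111001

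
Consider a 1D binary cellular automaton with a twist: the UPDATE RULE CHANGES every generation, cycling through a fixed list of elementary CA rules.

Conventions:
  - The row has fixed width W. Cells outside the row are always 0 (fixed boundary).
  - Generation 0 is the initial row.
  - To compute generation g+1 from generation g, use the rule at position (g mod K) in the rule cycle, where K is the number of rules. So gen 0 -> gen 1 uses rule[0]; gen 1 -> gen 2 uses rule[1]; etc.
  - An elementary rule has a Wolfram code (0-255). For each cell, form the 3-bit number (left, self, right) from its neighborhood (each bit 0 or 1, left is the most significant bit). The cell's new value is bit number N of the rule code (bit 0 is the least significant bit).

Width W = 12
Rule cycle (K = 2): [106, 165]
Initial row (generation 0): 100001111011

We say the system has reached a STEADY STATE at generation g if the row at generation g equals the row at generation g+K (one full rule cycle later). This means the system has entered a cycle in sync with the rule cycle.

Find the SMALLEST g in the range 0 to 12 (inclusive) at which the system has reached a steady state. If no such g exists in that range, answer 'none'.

Answer: none

Derivation:
Gen 0: 100001111011
Gen 1 (rule 106): 000011001111
Gen 2 (rule 165): 111000000110
Gen 3 (rule 106): 101000001110
Gen 4 (rule 165): 111011100100
Gen 5 (rule 106): 101110101000
Gen 6 (rule 165): 110101111011
Gen 7 (rule 106): 111011001111
Gen 8 (rule 165): 010100000110
Gen 9 (rule 106): 101000001110
Gen 10 (rule 165): 111011100100
Gen 11 (rule 106): 101110101000
Gen 12 (rule 165): 110101111011
Gen 13 (rule 106): 111011001111
Gen 14 (rule 165): 010100000110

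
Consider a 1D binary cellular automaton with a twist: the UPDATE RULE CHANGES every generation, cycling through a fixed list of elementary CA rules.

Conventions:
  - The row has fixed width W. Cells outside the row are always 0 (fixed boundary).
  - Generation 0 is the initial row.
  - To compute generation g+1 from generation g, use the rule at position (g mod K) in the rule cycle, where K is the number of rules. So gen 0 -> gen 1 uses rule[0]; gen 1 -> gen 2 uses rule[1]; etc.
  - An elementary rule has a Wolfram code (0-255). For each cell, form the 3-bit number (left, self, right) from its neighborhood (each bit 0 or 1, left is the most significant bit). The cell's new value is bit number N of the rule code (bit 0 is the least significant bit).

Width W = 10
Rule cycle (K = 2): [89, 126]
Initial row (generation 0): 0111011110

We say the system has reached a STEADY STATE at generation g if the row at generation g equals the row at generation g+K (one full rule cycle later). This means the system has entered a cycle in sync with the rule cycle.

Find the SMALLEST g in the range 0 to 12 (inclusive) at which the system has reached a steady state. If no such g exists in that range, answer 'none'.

Gen 0: 0111011110
Gen 1 (rule 89): 0101010011
Gen 2 (rule 126): 1111111111
Gen 3 (rule 89): 1000000001
Gen 4 (rule 126): 1100000011
Gen 5 (rule 89): 1111111011
Gen 6 (rule 126): 1000001111
Gen 7 (rule 89): 0111101001
Gen 8 (rule 126): 1100111111
Gen 9 (rule 89): 1110100001
Gen 10 (rule 126): 1011110011
Gen 11 (rule 89): 0010011011
Gen 12 (rule 126): 0111111111
Gen 13 (rule 89): 0100000001
Gen 14 (rule 126): 1110000011

Answer: none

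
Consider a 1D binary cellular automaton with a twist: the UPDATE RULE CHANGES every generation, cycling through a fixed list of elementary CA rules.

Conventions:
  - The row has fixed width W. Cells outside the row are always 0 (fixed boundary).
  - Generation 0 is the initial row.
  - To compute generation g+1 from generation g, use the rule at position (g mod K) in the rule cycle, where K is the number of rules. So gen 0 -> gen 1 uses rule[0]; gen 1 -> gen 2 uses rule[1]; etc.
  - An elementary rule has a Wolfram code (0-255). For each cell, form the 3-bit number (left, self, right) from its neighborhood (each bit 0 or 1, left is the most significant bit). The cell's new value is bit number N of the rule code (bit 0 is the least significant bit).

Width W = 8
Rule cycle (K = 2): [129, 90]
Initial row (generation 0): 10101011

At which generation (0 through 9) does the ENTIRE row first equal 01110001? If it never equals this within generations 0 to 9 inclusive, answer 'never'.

Gen 0: 10101011
Gen 1 (rule 129): 00000000
Gen 2 (rule 90): 00000000
Gen 3 (rule 129): 11111111
Gen 4 (rule 90): 10000001
Gen 5 (rule 129): 00111100
Gen 6 (rule 90): 01100110
Gen 7 (rule 129): 00000000
Gen 8 (rule 90): 00000000
Gen 9 (rule 129): 11111111

Answer: never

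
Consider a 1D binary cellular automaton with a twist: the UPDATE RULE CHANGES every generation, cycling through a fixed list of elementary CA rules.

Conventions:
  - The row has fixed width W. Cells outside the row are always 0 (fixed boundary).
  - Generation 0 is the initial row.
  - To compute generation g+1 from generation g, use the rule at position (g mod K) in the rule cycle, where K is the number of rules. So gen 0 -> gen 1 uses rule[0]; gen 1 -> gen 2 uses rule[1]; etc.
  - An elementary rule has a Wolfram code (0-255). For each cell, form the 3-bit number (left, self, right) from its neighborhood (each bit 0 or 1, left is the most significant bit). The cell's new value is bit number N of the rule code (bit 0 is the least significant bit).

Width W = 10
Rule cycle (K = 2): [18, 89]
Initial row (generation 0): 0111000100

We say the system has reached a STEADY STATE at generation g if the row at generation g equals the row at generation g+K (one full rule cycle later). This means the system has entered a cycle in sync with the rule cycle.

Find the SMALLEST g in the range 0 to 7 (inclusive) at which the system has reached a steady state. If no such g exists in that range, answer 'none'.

Answer: 7

Derivation:
Gen 0: 0111000100
Gen 1 (rule 18): 1000101010
Gen 2 (rule 89): 0110000001
Gen 3 (rule 18): 1001000010
Gen 4 (rule 89): 0100111001
Gen 5 (rule 18): 1011000110
Gen 6 (rule 89): 0011110111
Gen 7 (rule 18): 0100000000
Gen 8 (rule 89): 0011111111
Gen 9 (rule 18): 0100000000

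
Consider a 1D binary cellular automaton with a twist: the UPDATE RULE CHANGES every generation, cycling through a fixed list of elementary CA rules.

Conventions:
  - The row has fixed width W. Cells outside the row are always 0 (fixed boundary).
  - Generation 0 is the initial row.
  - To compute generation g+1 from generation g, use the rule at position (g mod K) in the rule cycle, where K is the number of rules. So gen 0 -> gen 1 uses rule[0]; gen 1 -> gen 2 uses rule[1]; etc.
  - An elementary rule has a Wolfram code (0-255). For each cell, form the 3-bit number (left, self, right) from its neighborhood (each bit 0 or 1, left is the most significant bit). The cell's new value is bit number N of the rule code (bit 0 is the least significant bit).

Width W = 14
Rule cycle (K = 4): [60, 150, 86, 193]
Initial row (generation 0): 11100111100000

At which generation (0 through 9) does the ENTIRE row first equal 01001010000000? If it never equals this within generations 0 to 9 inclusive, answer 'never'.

Answer: never

Derivation:
Gen 0: 11100111100000
Gen 1 (rule 60): 10010100010000
Gen 2 (rule 150): 11110110111000
Gen 3 (rule 86): 00010010001100
Gen 4 (rule 193): 11000000100101
Gen 5 (rule 60): 10100000110111
Gen 6 (rule 150): 10110001000010
Gen 7 (rule 86): 10011011100111
Gen 8 (rule 193): 00001001100011
Gen 9 (rule 60): 00001101010010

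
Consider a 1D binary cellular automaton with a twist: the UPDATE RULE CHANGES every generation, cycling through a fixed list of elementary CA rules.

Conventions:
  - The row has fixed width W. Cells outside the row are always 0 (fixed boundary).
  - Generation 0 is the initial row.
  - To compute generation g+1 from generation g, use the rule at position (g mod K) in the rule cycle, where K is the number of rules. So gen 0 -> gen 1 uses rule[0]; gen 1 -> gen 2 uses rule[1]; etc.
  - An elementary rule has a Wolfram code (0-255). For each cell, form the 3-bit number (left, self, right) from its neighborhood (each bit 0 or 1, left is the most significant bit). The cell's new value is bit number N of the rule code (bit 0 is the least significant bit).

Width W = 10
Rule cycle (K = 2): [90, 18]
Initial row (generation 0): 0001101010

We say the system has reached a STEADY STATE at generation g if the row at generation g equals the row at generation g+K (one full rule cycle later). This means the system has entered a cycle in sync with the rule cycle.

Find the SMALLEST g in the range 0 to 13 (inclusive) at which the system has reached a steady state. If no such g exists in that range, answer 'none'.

Gen 0: 0001101010
Gen 1 (rule 90): 0011100001
Gen 2 (rule 18): 0100010010
Gen 3 (rule 90): 1010101101
Gen 4 (rule 18): 0000000000
Gen 5 (rule 90): 0000000000
Gen 6 (rule 18): 0000000000
Gen 7 (rule 90): 0000000000
Gen 8 (rule 18): 0000000000
Gen 9 (rule 90): 0000000000
Gen 10 (rule 18): 0000000000
Gen 11 (rule 90): 0000000000
Gen 12 (rule 18): 0000000000
Gen 13 (rule 90): 0000000000
Gen 14 (rule 18): 0000000000
Gen 15 (rule 90): 0000000000

Answer: 4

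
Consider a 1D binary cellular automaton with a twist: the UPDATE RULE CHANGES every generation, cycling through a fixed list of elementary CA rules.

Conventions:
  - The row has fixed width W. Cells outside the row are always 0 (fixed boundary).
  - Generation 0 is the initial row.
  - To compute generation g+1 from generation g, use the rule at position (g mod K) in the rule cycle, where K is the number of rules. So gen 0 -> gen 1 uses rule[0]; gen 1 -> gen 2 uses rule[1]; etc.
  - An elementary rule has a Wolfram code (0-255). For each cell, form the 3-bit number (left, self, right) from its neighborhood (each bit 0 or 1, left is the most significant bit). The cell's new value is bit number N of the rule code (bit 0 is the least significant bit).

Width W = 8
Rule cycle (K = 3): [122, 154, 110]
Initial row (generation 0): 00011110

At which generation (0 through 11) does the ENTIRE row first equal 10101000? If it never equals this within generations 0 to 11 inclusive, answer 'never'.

Answer: never

Derivation:
Gen 0: 00011110
Gen 1 (rule 122): 00110011
Gen 2 (rule 154): 01101110
Gen 3 (rule 110): 11111010
Gen 4 (rule 122): 10001101
Gen 5 (rule 154): 01011000
Gen 6 (rule 110): 11111000
Gen 7 (rule 122): 10001100
Gen 8 (rule 154): 01011010
Gen 9 (rule 110): 11111110
Gen 10 (rule 122): 10000011
Gen 11 (rule 154): 01000110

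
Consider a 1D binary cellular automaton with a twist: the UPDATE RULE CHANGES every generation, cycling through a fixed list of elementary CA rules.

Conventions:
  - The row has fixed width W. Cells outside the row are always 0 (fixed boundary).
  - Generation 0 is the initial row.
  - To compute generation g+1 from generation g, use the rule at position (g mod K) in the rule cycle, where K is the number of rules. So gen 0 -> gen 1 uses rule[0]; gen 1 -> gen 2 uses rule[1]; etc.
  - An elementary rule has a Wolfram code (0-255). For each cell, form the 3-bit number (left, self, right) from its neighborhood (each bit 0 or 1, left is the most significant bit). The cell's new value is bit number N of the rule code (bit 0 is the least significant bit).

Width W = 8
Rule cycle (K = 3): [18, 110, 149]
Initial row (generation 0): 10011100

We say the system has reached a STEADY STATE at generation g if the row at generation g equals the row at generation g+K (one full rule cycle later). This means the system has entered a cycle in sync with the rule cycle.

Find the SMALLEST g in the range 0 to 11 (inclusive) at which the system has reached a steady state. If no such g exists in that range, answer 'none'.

Answer: 10

Derivation:
Gen 0: 10011100
Gen 1 (rule 18): 01100010
Gen 2 (rule 110): 11100110
Gen 3 (rule 149): 01010001
Gen 4 (rule 18): 10001010
Gen 5 (rule 110): 10011110
Gen 6 (rule 149): 11001101
Gen 7 (rule 18): 00110000
Gen 8 (rule 110): 01110000
Gen 9 (rule 149): 00101111
Gen 10 (rule 18): 01000000
Gen 11 (rule 110): 11000000
Gen 12 (rule 149): 00111111
Gen 13 (rule 18): 01000000
Gen 14 (rule 110): 11000000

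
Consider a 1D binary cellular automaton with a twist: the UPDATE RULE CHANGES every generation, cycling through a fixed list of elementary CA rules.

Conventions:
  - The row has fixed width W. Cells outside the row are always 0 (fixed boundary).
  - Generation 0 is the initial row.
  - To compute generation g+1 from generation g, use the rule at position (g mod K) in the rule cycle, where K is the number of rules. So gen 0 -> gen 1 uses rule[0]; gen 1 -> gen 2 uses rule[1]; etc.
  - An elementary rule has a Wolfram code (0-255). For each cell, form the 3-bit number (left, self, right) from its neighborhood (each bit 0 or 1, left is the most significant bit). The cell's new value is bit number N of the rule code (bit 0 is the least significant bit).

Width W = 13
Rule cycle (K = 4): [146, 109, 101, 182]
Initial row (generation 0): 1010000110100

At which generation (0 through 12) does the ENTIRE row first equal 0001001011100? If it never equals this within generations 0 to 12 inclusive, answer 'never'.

Answer: never

Derivation:
Gen 0: 1010000110100
Gen 1 (rule 146): 0001001000010
Gen 2 (rule 109): 1101001011010
Gen 3 (rule 101): 0111001101110
Gen 4 (rule 182): 1010110010101
Gen 5 (rule 146): 0000001100000
Gen 6 (rule 109): 1111101101111
Gen 7 (rule 101): 0000110110001
Gen 8 (rule 182): 0001001001011
Gen 9 (rule 146): 0010110110000
Gen 10 (rule 109): 1011111110111
Gen 11 (rule 101): 1100000011001
Gen 12 (rule 182): 0010000100111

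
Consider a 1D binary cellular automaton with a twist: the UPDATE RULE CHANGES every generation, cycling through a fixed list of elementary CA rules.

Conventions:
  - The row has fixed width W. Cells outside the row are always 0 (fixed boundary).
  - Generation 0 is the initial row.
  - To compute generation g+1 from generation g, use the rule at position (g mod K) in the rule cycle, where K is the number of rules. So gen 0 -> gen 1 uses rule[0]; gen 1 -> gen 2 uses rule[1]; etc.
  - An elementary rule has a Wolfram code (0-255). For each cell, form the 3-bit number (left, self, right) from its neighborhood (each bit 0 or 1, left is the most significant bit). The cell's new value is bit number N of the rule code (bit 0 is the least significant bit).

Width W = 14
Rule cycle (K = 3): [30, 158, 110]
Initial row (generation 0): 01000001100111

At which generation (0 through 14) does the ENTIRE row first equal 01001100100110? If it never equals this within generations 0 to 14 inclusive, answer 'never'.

Gen 0: 01000001100111
Gen 1 (rule 30): 11100011011100
Gen 2 (rule 158): 11010110011010
Gen 3 (rule 110): 11111110111110
Gen 4 (rule 30): 10000000100001
Gen 5 (rule 158): 11000001110011
Gen 6 (rule 110): 11000011010111
Gen 7 (rule 30): 10100110010100
Gen 8 (rule 158): 10111101110110
Gen 9 (rule 110): 11100111011110
Gen 10 (rule 30): 10011100010001
Gen 11 (rule 158): 11111010111011
Gen 12 (rule 110): 10001111101111
Gen 13 (rule 30): 11011000001000
Gen 14 (rule 158): 10010100011100

Answer: never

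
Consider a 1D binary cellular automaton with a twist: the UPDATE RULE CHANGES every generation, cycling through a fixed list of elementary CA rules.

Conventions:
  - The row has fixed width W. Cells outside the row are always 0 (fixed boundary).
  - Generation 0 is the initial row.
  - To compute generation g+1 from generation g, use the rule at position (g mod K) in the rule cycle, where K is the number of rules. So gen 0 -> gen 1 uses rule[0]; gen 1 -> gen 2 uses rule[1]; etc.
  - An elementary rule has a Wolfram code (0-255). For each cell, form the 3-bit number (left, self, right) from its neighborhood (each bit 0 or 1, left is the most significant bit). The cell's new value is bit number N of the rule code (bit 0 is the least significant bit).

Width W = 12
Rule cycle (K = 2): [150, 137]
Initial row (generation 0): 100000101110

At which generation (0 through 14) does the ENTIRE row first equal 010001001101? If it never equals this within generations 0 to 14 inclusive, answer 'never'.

Gen 0: 100000101110
Gen 1 (rule 150): 110001100101
Gen 2 (rule 137): 100101000000
Gen 3 (rule 150): 111101100000
Gen 4 (rule 137): 111001001111
Gen 5 (rule 150): 010111110110
Gen 6 (rule 137): 000111100100
Gen 7 (rule 150): 001011011110
Gen 8 (rule 137): 100010011100
Gen 9 (rule 150): 110111101010
Gen 10 (rule 137): 100111000000
Gen 11 (rule 150): 111010100000
Gen 12 (rule 137): 110000001111
Gen 13 (rule 150): 001000010110
Gen 14 (rule 137): 100011000100

Answer: never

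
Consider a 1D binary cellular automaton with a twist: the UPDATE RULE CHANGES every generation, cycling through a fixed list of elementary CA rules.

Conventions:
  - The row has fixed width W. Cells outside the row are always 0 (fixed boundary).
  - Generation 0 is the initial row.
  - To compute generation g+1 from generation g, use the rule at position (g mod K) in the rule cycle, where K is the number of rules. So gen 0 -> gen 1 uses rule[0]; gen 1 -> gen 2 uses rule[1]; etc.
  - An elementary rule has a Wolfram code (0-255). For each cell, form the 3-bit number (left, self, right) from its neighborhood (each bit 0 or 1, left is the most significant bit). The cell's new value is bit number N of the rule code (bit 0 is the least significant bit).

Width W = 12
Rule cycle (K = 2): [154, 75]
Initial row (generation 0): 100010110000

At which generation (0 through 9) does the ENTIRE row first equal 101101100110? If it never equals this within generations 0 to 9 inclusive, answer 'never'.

Answer: never

Derivation:
Gen 0: 100010110000
Gen 1 (rule 154): 010100101000
Gen 2 (rule 75): 100001000011
Gen 3 (rule 154): 010010100110
Gen 4 (rule 75): 100100001110
Gen 5 (rule 154): 011010011101
Gen 6 (rule 75): 111000110100
Gen 7 (rule 154): 110101100010
Gen 8 (rule 75): 110001101100
Gen 9 (rule 154): 101011001010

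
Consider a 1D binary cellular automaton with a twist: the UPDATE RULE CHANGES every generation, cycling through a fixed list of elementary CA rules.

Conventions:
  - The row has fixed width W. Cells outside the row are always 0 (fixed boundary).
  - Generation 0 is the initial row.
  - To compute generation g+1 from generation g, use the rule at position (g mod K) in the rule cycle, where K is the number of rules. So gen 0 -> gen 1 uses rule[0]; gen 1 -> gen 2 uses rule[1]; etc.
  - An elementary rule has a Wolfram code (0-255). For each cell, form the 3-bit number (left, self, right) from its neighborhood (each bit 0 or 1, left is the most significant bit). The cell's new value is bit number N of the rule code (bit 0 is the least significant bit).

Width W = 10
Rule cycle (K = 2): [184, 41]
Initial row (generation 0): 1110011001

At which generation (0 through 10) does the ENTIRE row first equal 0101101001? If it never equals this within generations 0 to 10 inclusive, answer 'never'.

Gen 0: 1110011001
Gen 1 (rule 184): 1101010100
Gen 2 (rule 41): 1010101001
Gen 3 (rule 184): 0101010100
Gen 4 (rule 41): 0010101001
Gen 5 (rule 184): 0001010100
Gen 6 (rule 41): 1100101001
Gen 7 (rule 184): 1010010100
Gen 8 (rule 41): 0100001001
Gen 9 (rule 184): 0010000100
Gen 10 (rule 41): 1000110001

Answer: never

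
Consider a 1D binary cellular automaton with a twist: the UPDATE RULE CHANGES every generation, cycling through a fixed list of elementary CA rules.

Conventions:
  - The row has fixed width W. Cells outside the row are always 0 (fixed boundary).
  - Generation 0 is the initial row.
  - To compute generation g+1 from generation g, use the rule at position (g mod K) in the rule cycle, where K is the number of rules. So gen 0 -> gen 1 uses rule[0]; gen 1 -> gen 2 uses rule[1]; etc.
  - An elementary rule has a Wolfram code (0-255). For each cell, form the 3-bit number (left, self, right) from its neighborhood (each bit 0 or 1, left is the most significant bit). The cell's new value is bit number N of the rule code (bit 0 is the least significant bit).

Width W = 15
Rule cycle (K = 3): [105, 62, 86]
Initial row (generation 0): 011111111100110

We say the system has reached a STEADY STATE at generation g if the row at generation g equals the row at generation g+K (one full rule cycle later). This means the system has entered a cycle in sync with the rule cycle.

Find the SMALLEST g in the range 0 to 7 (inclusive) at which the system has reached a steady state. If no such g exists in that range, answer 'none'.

Answer: none

Derivation:
Gen 0: 011111111100110
Gen 1 (rule 105): 010000000100110
Gen 2 (rule 62): 111000001111101
Gen 3 (rule 86): 001100010000101
Gen 4 (rule 105): 101101000110010
Gen 5 (rule 62): 111011101101111
Gen 6 (rule 86): 001000100100001
Gen 7 (rule 105): 100010000001100
Gen 8 (rule 62): 110111000011010
Gen 9 (rule 86): 010001100101011
Gen 10 (rule 105): 000101100010111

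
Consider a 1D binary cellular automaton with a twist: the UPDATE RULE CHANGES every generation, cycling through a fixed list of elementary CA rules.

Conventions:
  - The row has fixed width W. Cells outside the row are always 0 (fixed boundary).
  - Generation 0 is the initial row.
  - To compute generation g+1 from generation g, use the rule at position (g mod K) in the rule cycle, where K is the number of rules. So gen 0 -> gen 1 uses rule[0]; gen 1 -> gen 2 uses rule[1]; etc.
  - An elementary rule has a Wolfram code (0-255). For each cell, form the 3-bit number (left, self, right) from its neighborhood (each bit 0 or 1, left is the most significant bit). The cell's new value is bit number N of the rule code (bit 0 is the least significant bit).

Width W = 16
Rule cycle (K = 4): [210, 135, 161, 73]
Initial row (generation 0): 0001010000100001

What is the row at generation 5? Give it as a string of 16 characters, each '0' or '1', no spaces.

Gen 0: 0001010000100001
Gen 1 (rule 210): 0010001001010010
Gen 2 (rule 135): 1110111011010110
Gen 3 (rule 161): 0101010100101000
Gen 4 (rule 73): 0000000000000011
Gen 5 (rule 210): 0000000000000101

Answer: 0000000000000101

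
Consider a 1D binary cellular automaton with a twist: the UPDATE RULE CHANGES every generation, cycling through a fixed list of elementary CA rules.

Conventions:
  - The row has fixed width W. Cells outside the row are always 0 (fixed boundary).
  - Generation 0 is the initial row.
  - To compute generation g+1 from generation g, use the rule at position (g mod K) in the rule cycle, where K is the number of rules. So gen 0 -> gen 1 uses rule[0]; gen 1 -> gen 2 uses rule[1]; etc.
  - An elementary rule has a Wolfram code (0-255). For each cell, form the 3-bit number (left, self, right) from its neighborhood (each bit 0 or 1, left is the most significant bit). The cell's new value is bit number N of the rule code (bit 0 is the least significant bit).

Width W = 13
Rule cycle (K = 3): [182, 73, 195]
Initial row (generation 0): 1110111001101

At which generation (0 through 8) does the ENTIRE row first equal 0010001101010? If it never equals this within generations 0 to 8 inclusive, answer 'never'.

Gen 0: 1110111001101
Gen 1 (rule 182): 0101010110011
Gen 2 (rule 73): 0000000110011
Gen 3 (rule 195): 1111111010101
Gen 4 (rule 182): 0111110111111
Gen 5 (rule 73): 0100010100001
Gen 6 (rule 195): 1001100001110
Gen 7 (rule 182): 1110010010101
Gen 8 (rule 73): 1010000000000

Answer: never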